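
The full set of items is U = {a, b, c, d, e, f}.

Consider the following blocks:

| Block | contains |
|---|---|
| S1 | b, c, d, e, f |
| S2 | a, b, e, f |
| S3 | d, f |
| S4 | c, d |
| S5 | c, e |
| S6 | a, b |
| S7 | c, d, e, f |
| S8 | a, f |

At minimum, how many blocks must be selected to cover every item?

2

Take {S2, S7}. Their union is {a, b, c, d, e, f}, which is all 6 items.
No single block has all 6 items (the largest, S1, has 5), so 2 is optimal.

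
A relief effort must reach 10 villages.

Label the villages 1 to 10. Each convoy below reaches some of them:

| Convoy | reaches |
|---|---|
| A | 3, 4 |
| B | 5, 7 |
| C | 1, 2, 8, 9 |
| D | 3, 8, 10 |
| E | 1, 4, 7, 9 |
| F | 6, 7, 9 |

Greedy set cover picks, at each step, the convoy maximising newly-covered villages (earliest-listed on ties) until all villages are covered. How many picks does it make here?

Greedy: pick C (covers 4 new) → pick A (covers 2 new) → pick B (covers 2 new) → pick D (covers 1 new) → pick F (covers 1 new). Total picks: 5.

5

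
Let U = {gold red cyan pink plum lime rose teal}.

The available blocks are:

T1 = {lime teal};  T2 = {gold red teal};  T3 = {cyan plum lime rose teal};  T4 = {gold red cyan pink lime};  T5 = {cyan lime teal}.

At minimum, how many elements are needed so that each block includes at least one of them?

H = {red, teal} meets every block (each contains at least one member of H), and |H| = 2.
No single element lies in every block, so at least 2 are needed and 2 is optimal.

2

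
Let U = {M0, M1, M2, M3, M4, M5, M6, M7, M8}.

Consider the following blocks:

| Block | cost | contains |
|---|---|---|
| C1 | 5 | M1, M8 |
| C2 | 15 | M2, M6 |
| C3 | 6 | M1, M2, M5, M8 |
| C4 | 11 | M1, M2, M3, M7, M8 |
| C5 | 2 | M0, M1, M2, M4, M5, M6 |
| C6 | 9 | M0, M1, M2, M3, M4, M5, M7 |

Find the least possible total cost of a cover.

13

C4, C5 together cover every point (C4 ∪ C5 = {M0, M1, M2, M3, M4, M5, M6, M7, M8}); total cost 11 + 2 = 13.
No covering selection has total cost below 13.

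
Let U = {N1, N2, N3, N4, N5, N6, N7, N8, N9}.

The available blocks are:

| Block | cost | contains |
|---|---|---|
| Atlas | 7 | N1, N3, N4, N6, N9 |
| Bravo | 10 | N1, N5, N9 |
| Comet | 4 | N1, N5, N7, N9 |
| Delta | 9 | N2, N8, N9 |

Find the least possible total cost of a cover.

20

Atlas, Comet, Delta together cover every element (Atlas ∪ Comet ∪ Delta = {N1, N2, N3, N4, N5, N6, N7, N8, N9}); total cost 7 + 4 + 9 = 20.
No covering selection has total cost below 20.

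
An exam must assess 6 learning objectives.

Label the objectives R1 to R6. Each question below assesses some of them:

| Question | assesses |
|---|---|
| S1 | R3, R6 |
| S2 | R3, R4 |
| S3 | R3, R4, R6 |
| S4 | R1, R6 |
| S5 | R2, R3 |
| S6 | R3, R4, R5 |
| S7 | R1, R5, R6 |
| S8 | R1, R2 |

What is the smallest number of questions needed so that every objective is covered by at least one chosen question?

3

S5 and S6 and S7 together: S5 ∪ S6 ∪ S7 = {R1, R2, R3, R4, R5, R6} — every objective is covered.
No 2 of the 8 questions cover everything (all 28 combinations miss at least one objective), so 3 is optimal.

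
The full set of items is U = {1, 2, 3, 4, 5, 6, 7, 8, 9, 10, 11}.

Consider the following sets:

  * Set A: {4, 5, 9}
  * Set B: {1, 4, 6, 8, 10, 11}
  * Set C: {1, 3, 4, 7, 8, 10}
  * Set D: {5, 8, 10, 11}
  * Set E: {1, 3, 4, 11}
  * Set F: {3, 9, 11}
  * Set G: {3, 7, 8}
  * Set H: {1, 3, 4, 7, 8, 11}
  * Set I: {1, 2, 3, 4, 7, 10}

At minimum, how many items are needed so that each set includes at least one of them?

3

The 3 items {3, 5, 11} hit every set.
No choice of 2 items meets every set, so 3 is the minimum.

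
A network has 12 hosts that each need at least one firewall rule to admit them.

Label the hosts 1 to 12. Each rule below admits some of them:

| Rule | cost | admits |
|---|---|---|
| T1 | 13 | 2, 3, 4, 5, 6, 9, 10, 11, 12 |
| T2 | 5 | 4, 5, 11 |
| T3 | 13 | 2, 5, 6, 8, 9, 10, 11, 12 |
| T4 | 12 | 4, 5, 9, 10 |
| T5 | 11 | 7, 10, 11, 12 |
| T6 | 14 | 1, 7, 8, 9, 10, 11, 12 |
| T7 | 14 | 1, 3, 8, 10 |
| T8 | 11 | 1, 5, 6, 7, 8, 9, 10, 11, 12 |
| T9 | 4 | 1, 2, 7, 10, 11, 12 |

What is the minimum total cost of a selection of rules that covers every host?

T1, T8 together cover every host (T1 ∪ T8 = {1, 2, 3, 4, 5, 6, 7, 8, 9, 10, 11, 12}); total cost 13 + 11 = 24.
The greedy pick T9, T2, T8, T1 costs 33; no covering selection beats 24.

24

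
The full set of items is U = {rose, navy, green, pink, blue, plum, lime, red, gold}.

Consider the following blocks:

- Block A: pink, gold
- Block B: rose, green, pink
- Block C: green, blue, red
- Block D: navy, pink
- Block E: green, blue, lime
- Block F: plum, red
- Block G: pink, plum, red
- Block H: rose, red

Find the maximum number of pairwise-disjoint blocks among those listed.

3

A, E, H are pairwise disjoint (A={pink,gold}; E={green,blue,lime}; H={rose,red}).
Every remaining block overlaps one of these, and no 4 of the listed blocks are pairwise disjoint, so 3 is the maximum.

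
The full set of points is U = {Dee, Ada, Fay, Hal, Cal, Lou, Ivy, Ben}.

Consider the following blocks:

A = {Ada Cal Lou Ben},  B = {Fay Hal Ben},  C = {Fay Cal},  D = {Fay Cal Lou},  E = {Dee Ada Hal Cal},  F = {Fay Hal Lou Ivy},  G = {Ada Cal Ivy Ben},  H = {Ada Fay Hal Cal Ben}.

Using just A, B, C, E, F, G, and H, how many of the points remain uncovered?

Union of A, B, C, E, F, G, H = {Dee, Ada, Fay, Hal, Cal, Lou, Ivy, Ben} — that's every point, so 0 are uncovered.

0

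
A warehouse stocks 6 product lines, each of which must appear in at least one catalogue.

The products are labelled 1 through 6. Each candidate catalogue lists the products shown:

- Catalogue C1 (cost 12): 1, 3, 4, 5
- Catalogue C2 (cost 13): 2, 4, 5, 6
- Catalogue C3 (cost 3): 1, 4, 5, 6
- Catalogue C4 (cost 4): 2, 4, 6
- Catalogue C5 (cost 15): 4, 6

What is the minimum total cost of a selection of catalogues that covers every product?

16

C1, C4 together cover every product (C1 ∪ C4 = {1, 2, 3, 4, 5, 6}); total cost 12 + 4 = 16.
The greedy pick C3, C4, C1 costs 19; no covering selection beats 16.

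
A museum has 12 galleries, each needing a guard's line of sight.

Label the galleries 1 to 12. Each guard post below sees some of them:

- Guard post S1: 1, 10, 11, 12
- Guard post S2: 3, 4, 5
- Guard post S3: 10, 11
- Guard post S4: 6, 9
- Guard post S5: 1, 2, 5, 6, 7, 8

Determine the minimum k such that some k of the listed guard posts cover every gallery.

S1 and S2 and S4 and S5 together: S1 ∪ S2 ∪ S4 ∪ S5 = {1, 2, 3, 4, 5, 6, 7, 8, 9, 10, 11, 12} — every gallery is covered.
No 3 of the 5 guard posts cover everything (all 10 combinations miss at least one gallery), so 4 is optimal.

4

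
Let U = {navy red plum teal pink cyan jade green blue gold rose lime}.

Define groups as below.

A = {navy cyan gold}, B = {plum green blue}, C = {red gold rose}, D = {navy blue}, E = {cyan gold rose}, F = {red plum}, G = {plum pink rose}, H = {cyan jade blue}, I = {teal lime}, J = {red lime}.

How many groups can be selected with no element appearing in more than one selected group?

D, E, F, I are pairwise disjoint (D={navy,blue}; E={cyan,gold,rose}; F={red,plum}; I={teal,lime}).
Every remaining group overlaps one of these, and no 5 of the listed groups are pairwise disjoint, so 4 is the maximum.

4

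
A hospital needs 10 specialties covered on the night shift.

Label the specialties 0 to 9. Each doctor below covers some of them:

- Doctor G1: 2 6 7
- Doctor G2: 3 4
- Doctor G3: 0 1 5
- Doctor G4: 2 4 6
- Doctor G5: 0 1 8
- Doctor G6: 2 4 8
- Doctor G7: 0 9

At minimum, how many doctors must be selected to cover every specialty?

5

Take {G1, G2, G3, G5, G7}. Their union is {0, 1, 2, 3, 4, 5, 6, 7, 8, 9}, which is all 10 specialties.
No 4 of the 7 doctors cover everything (all 35 combinations miss at least one specialty), so 5 is optimal.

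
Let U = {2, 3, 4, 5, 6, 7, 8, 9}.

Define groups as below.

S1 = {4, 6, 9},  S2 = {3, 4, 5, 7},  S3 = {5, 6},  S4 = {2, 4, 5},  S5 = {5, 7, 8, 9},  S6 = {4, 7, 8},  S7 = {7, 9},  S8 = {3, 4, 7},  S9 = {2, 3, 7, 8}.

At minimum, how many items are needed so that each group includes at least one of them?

3

Take H = {5, 7, 9}. Each listed group contains at least one of these, so H is a hitting set of size 3.
No choice of 2 items meets every group, so 3 is the minimum.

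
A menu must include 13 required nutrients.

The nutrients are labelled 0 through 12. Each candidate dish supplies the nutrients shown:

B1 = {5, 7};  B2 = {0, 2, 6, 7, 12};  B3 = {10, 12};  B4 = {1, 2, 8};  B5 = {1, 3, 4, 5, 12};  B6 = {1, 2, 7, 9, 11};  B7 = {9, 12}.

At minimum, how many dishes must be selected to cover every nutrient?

5

Take {B2, B3, B4, B5, B6}. Their union is {0, 1, 2, 3, 4, 5, 6, 7, 8, 9, 10, 11, 12}, which is all 13 nutrients.
No 4 of the 7 dishes cover everything (all 35 combinations miss at least one nutrient), so 5 is optimal.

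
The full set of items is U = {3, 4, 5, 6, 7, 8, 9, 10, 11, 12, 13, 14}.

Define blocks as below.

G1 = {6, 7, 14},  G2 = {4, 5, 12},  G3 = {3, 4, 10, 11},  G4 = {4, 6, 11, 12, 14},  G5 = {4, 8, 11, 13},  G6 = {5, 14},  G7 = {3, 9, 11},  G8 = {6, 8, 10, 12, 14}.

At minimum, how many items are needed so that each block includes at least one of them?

The 3 items {5, 6, 11} hit every block.
The blocks G1, G2, G7 are pairwise disjoint, so any hitting set needs a separate item for each — at least 3. Hence 3 is optimal.

3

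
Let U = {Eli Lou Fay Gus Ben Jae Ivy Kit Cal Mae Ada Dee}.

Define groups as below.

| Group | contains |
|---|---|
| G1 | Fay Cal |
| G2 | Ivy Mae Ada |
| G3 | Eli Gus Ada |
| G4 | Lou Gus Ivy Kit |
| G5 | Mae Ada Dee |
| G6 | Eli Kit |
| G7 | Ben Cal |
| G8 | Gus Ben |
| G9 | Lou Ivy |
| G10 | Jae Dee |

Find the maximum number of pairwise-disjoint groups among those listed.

G1, G5, G6, G8, G9 are pairwise disjoint (G1={Fay,Cal}; G5={Mae,Ada,Dee}; G6={Eli,Kit}; G8={Gus,Ben}; G9={Lou,Ivy}).
Every remaining group overlaps one of these, and no 6 of the listed groups are pairwise disjoint, so 5 is the maximum.

5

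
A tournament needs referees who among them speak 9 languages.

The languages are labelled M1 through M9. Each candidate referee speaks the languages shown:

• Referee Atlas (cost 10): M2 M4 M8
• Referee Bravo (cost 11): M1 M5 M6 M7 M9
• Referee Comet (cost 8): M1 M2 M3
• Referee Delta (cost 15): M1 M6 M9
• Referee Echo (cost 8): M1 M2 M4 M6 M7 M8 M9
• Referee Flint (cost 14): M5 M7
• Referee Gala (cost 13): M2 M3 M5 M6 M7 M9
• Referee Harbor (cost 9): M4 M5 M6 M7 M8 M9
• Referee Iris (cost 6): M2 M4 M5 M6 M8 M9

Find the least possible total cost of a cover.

17

Comet, Harbor together cover every language (Comet ∪ Harbor = {M1, M2, M3, M4, M5, M6, M7, M8, M9}); total cost 8 + 9 = 17.
The greedy pick Iris, Comet, Echo costs 22; no covering selection beats 17.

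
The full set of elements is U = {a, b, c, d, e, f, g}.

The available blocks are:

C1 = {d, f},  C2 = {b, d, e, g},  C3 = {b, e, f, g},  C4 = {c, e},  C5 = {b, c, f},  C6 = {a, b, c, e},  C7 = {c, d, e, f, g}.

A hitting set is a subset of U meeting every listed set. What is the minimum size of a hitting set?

2

Take H = {e, f}. Each listed block contains at least one of these, so H is a hitting set of size 2.
The blocks C1, C4 are pairwise disjoint, so any hitting set needs a separate element for each — at least 2. Hence 2 is optimal.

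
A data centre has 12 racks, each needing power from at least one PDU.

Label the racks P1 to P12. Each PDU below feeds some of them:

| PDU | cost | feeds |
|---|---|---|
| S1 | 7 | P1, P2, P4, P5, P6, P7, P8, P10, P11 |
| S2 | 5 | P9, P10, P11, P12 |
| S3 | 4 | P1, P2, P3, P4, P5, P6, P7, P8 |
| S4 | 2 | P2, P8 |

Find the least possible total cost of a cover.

S2, S3 together cover every rack (S2 ∪ S3 = {P1, P2, P3, P4, P5, P6, P7, P8, P9, P10, P11, P12}); total cost 5 + 4 = 9.
No covering selection has total cost below 9.

9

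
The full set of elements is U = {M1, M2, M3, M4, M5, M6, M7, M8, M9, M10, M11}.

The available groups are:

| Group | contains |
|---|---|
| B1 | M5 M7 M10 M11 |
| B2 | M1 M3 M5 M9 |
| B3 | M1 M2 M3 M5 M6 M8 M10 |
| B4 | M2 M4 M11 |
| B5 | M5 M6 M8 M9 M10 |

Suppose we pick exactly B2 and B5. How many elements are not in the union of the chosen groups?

Union of B2, B5 = {M1, M3, M5, M6, M8, M9, M10}.
Not covered: M2, M4, M7, M11 — 4 elements.

4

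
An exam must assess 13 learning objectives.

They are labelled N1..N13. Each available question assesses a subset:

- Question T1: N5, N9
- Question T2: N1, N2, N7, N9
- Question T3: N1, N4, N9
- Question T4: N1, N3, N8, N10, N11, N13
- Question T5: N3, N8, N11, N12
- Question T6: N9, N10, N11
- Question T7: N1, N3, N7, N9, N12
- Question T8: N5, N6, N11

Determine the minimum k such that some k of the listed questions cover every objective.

5

Take {T2, T3, T4, T5, T8}. Their union is {N1, N2, N3, N4, N5, N6, N7, N8, N9, N10, N11, N12, N13}, which is all 13 objectives.
No 4 of the 8 questions cover everything (all 70 combinations miss at least one objective), so 5 is optimal.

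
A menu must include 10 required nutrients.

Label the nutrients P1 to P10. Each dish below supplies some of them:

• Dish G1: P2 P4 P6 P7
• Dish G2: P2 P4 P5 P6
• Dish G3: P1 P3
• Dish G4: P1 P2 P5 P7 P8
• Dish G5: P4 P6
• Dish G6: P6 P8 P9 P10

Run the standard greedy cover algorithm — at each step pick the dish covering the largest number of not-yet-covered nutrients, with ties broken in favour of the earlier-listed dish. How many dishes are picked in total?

Greedy: pick G4 (covers 5 new) → pick G6 (covers 3 new) → pick G1 (covers 1 new) → pick G3 (covers 1 new). Total picks: 4.

4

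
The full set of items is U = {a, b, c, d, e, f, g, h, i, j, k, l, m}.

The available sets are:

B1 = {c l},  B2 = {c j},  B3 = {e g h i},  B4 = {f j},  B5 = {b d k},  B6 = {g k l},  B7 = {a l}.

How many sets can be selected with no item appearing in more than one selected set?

B1, B3, B4, B5 are pairwise disjoint (B1={c,l}; B3={e,g,h,i}; B4={f,j}; B5={b,d,k}).
Every remaining set overlaps one of these, and no 5 of the listed sets are pairwise disjoint, so 4 is the maximum.

4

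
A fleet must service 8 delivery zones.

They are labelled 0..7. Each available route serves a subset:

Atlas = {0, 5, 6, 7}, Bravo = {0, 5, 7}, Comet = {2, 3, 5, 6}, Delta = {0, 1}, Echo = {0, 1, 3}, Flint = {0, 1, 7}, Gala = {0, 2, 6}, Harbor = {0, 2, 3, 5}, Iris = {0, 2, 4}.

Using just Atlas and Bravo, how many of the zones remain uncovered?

Union of Atlas, Bravo = {0, 5, 6, 7}.
Not covered: 1, 2, 3, 4 — 4 zones.

4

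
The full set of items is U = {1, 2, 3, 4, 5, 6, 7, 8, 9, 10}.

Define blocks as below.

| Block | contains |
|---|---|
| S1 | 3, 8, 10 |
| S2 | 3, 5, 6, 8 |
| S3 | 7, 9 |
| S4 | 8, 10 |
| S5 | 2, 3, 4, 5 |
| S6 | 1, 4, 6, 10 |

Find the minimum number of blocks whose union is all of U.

Take {S3, S4, S5, S6}. Their union is {1, 2, 3, 4, 5, 6, 7, 8, 9, 10}, which is all 10 items.
No 3 of the 6 blocks cover everything (all 20 combinations miss at least one item), so 4 is optimal.

4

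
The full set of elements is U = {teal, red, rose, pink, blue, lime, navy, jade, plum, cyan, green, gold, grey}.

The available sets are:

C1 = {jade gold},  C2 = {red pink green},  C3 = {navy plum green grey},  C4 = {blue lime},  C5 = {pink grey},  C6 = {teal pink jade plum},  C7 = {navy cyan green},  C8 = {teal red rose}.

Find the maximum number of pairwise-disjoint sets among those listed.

C1, C4, C5, C7, C8 are pairwise disjoint (C1={jade,gold}; C4={blue,lime}; C5={pink,grey}; C7={navy,cyan,green}; C8={teal,red,rose}).
Every remaining set overlaps one of these, and no 6 of the listed sets are pairwise disjoint, so 5 is the maximum.

5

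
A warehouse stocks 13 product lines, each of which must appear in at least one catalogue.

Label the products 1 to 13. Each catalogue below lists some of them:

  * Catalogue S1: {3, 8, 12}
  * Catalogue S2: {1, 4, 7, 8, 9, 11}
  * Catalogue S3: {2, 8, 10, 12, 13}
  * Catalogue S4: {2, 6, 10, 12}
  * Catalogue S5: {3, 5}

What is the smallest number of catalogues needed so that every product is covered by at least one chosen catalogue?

4

S2 and S3 and S4 and S5 together: S2 ∪ S3 ∪ S4 ∪ S5 = {1, 2, 3, 4, 5, 6, 7, 8, 9, 10, 11, 12, 13} — every product is covered.
No 3 of the 5 catalogues cover everything (all 10 combinations miss at least one product), so 4 is optimal.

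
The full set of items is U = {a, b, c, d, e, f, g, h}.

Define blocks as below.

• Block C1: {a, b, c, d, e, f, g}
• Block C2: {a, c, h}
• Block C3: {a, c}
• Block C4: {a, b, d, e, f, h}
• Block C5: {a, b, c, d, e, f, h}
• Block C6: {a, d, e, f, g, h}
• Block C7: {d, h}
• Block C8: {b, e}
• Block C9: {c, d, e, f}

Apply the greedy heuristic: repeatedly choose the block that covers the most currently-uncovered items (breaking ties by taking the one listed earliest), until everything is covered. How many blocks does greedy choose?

Greedy: pick C1 (covers 7 new) → pick C2 (covers 1 new). Total picks: 2.

2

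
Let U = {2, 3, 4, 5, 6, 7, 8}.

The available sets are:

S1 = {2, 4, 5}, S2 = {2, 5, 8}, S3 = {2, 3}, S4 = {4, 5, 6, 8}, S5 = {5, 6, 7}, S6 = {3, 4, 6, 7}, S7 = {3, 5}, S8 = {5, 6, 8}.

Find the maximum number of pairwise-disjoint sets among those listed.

S3, S8 are pairwise disjoint (S3={2,3}; S8={5,6,8}).
Every remaining set overlaps one of these, and no 3 of the listed sets are pairwise disjoint, so 2 is the maximum.

2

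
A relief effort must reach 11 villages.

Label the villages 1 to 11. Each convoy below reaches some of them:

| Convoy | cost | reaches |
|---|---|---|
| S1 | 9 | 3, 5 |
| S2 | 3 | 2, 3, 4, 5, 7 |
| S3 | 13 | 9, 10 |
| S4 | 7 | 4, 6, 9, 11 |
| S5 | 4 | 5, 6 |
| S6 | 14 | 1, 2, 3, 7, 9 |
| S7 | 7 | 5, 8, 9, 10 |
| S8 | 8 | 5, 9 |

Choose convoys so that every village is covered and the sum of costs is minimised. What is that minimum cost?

28

S4, S6, S7 together cover every village (S4 ∪ S6 ∪ S7 = {1, 2, 3, 4, 5, 6, 7, 8, 9, 10, 11}); total cost 7 + 14 + 7 = 28.
The greedy pick S2, S4, S7, S6 costs 31; no covering selection beats 28.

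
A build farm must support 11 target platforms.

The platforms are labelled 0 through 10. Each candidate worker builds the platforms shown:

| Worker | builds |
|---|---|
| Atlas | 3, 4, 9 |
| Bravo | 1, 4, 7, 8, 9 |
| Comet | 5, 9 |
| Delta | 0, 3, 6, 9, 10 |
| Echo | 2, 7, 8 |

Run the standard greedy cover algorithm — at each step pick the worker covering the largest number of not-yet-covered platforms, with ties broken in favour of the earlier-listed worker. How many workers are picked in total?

4

Greedy: pick Bravo (covers 5 new) → pick Delta (covers 4 new) → pick Comet (covers 1 new) → pick Echo (covers 1 new). Total picks: 4.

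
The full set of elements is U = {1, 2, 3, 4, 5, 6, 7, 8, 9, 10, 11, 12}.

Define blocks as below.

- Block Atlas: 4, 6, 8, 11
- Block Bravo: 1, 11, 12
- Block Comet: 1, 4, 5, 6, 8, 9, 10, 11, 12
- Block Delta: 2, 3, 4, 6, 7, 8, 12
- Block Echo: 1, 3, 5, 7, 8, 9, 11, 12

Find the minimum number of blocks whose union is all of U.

Comet and Delta together: Comet ∪ Delta = {1, 2, 3, 4, 5, 6, 7, 8, 9, 10, 11, 12} — every element is covered.
No single block has all 12 elements (the largest, Comet, has 9), so 2 is optimal.

2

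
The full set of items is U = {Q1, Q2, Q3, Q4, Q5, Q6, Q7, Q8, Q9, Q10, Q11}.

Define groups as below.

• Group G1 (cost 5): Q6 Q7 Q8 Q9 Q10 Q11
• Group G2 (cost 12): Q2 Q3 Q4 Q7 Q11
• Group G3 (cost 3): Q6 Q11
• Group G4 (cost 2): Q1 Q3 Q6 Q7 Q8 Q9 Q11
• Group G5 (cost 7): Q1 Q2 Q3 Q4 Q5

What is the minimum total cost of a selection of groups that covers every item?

G1, G5 together cover every item (G1 ∪ G5 = {Q1, Q2, Q3, Q4, Q5, Q6, Q7, Q8, Q9, Q10, Q11}); total cost 5 + 7 = 12.
The greedy pick G4, G5, G1 costs 14; no covering selection beats 12.

12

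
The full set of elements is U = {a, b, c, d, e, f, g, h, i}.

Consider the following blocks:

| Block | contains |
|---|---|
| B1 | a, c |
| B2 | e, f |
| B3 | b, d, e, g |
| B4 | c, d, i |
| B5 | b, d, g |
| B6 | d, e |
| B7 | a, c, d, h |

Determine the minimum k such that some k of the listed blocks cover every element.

B2, B3, B4, and B7 cover everything between them: the union {a, b, c, d, e, f, g, h, i} is all of U.
No 3 of the 7 blocks cover everything (all 35 combinations miss at least one element), so 4 is optimal.

4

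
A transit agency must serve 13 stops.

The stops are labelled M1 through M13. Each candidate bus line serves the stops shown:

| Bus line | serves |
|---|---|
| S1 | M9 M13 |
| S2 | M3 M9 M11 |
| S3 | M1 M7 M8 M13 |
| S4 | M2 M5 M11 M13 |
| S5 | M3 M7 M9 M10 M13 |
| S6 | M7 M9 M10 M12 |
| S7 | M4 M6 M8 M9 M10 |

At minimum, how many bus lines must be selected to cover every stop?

Take {S2, S3, S4, S6, S7}. Their union is {M1, M2, M3, M4, M5, M6, M7, M8, M9, M10, M11, M12, M13}, which is all 13 stops.
No 4 of the 7 bus lines cover everything (all 35 combinations miss at least one stop), so 5 is optimal.

5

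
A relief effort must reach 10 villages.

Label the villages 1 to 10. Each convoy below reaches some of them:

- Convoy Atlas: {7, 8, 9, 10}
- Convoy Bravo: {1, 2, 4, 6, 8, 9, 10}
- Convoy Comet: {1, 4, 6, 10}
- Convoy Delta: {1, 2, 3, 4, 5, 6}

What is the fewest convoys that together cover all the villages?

Take {Atlas, Delta}. Their union is {1, 2, 3, 4, 5, 6, 7, 8, 9, 10}, which is all 10 villages.
No single convoy has all 10 villages (the largest, Bravo, has 7), so 2 is optimal.

2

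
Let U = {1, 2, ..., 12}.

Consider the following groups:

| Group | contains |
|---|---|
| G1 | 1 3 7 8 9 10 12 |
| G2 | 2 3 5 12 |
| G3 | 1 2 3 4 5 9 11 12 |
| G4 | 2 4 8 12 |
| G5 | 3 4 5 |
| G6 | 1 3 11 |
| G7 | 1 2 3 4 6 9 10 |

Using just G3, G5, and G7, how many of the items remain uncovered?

2

Union of G3, G5, G7 = {1, 2, 3, 4, 5, 6, 9, 10, 11, 12}.
Not covered: 7, 8 — 2 items.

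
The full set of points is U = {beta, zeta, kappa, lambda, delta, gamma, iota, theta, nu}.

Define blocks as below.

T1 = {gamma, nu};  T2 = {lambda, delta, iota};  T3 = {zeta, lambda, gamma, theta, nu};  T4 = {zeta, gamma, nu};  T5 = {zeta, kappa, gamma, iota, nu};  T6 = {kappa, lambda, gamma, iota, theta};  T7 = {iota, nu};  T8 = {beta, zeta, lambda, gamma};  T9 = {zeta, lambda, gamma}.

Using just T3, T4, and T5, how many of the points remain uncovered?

2

Union of T3, T4, T5 = {zeta, kappa, lambda, gamma, iota, theta, nu}.
Not covered: beta, delta — 2 points.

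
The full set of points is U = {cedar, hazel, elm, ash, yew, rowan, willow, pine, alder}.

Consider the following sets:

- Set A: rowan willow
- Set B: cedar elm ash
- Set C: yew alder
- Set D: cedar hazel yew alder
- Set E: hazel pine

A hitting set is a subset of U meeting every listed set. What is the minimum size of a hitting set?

4

Take H = {ash, rowan, pine, alder}. Each listed set contains at least one of these, so H is a hitting set of size 4.
The sets A, B, C, E are pairwise disjoint, so any hitting set needs a separate point for each — at least 4. Hence 4 is optimal.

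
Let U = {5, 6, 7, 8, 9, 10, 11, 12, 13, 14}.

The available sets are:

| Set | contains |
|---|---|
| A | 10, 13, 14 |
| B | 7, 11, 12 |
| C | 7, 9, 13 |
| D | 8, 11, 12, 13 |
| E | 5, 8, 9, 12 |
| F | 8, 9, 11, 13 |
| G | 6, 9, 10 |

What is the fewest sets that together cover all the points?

4

A, B, E, and G cover everything between them: the union {5, 6, 7, 8, 9, 10, 11, 12, 13, 14} is all of U.
No 3 of the 7 sets cover everything (all 35 combinations miss at least one point), so 4 is optimal.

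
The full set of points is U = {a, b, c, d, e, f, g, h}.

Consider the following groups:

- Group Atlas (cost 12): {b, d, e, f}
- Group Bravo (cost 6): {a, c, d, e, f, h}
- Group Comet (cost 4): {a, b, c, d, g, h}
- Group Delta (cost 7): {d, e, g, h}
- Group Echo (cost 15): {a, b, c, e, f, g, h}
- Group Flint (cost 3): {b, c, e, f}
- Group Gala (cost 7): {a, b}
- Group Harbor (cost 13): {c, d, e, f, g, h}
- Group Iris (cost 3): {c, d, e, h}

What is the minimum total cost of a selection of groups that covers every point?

7

Comet, Flint together cover every point (Comet ∪ Flint = {a, b, c, d, e, f, g, h}); total cost 4 + 3 = 7.
No covering selection has total cost below 7.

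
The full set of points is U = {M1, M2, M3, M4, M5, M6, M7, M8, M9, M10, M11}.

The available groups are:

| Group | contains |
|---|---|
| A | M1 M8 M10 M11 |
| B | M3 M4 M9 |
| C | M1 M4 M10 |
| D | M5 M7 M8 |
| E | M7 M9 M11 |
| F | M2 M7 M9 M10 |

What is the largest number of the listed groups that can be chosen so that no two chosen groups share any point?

B, D are pairwise disjoint (B={M3,M4,M9}; D={M5,M7,M8}).
Every remaining group overlaps one of these, and no 3 of the listed groups are pairwise disjoint, so 2 is the maximum.

2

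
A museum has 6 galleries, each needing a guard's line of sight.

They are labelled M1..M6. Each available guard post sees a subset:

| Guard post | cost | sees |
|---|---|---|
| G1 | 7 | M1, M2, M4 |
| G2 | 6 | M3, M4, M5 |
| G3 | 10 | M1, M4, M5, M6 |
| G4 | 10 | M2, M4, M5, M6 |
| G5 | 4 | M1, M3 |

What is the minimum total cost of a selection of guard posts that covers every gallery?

14

G4, G5 together cover every gallery (G4 ∪ G5 = {M1, M2, M3, M4, M5, M6}); total cost 10 + 4 = 14.
The greedy pick G2, G1, G3 costs 23; no covering selection beats 14.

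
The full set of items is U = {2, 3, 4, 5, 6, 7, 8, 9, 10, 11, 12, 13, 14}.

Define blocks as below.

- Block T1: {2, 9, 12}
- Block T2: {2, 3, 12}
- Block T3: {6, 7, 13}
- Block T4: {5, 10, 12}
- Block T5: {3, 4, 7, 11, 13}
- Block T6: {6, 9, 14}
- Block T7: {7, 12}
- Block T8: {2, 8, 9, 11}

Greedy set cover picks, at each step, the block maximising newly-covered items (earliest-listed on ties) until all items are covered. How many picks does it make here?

Greedy: pick T5 (covers 5 new) → pick T1 (covers 3 new) → pick T4 (covers 2 new) → pick T6 (covers 2 new) → pick T8 (covers 1 new). Total picks: 5.
(The true minimum cover uses only 4 blocks, so greedy is not optimal here.)

5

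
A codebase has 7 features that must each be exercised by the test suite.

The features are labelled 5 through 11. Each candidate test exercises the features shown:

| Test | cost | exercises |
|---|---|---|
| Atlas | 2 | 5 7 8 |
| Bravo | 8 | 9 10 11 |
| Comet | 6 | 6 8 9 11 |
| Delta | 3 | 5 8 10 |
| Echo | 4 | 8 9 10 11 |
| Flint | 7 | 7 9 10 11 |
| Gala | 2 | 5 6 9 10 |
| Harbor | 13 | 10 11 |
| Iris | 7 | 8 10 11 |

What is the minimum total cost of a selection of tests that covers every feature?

Atlas, Echo, Gala together cover every feature (Atlas ∪ Echo ∪ Gala = {5, 6, 7, 8, 9, 10, 11}); total cost 2 + 4 + 2 = 8.
No covering selection has total cost below 8.

8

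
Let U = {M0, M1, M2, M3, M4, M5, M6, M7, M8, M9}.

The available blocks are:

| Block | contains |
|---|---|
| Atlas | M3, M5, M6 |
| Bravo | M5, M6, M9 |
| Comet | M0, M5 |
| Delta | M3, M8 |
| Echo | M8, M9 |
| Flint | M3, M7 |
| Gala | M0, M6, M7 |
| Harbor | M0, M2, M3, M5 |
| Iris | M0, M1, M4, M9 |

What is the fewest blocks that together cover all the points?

4

Echo and Gala and Harbor and Iris together: Echo ∪ Gala ∪ Harbor ∪ Iris = {M0, M1, M2, M3, M4, M5, M6, M7, M8, M9} — every point is covered.
No 3 of the 9 blocks cover everything (all 84 combinations miss at least one point), so 4 is optimal.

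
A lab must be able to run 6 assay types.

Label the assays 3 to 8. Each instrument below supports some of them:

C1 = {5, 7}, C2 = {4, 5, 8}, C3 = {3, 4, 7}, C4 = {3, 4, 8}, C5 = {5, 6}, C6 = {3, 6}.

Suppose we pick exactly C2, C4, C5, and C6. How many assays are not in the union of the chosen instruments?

Union of C2, C4, C5, C6 = {3, 4, 5, 6, 8}.
Not covered: 7 — 1 assay.

1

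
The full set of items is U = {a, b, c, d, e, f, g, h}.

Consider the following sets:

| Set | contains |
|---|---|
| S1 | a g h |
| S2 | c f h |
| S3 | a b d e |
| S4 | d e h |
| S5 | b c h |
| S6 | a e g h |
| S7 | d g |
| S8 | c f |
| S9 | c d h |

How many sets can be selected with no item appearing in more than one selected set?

S1, S8 are pairwise disjoint (S1={a,g,h}; S8={c,f}).
Every remaining set overlaps one of these, and no 3 of the listed sets are pairwise disjoint, so 2 is the maximum.

2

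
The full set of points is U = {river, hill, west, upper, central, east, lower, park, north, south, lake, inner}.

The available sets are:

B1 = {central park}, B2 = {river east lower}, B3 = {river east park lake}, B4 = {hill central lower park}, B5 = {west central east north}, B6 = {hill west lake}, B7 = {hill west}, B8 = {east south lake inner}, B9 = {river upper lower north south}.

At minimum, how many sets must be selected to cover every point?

Take {B1, B6, B8, B9}. Their union is {river, hill, west, upper, central, east, lower, park, north, south, lake, inner}, which is all 12 points.
Only B9 contains upper, so B9 is forced; the remaining 7 points need at least 3 more sets (each remaining set adds at most 3) — so at least 4 sets are needed, and 4 is optimal.

4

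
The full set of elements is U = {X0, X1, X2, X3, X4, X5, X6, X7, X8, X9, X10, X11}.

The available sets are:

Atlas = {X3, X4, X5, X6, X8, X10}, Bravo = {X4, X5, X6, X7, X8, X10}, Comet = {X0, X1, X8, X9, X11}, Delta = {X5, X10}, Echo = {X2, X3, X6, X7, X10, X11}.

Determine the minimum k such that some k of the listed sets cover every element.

Take {Bravo, Comet, Echo}. Their union is {X0, X1, X2, X3, X4, X5, X6, X7, X8, X9, X10, X11}, which is all 12 elements.
Only Comet contains X0, so Comet is forced; the remaining 7 elements need at least 2 more sets (each remaining set adds at most 5) — so at least 3 sets are needed, and 3 is optimal.

3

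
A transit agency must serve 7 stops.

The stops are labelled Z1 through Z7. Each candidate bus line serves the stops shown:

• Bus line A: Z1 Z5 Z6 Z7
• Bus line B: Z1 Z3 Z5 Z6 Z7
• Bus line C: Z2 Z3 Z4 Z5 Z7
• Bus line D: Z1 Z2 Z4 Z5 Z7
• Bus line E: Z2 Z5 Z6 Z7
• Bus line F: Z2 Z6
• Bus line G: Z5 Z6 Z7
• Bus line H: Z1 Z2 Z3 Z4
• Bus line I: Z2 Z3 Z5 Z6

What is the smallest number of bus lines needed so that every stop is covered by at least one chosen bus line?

Take {A, H}. Their union is {Z1, Z2, Z3, Z4, Z5, Z6, Z7}, which is all 7 stops.
No single bus line has all 7 stops (the largest, B, has 5), so 2 is optimal.

2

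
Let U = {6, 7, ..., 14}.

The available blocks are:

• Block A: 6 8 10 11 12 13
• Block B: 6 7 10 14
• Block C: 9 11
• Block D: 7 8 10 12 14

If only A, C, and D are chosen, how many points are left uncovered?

0

Union of A, C, D = {6, 7, 8, 9, 10, 11, 12, 13, 14} — that's every point, so 0 are uncovered.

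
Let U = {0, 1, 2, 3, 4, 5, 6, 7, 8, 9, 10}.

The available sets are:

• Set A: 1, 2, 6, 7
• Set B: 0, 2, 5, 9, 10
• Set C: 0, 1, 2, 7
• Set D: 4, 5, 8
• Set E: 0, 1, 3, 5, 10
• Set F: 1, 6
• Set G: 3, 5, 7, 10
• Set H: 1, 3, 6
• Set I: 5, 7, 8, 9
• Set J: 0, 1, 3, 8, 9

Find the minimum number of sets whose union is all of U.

4

Take {A, D, E, J}. Their union is {0, 1, 2, 3, 4, 5, 6, 7, 8, 9, 10}, which is all 11 elements.
No 3 of the 10 sets cover everything (all 120 combinations miss at least one element), so 4 is optimal.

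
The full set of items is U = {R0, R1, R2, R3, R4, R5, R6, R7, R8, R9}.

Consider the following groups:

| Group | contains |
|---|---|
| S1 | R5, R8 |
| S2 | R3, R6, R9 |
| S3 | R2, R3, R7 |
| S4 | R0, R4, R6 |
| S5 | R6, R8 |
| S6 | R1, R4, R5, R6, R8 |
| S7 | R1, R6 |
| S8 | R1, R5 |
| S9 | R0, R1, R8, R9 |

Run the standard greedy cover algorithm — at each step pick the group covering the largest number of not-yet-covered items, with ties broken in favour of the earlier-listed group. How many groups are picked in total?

3

Greedy: pick S6 (covers 5 new) → pick S3 (covers 3 new) → pick S9 (covers 2 new). Total picks: 3.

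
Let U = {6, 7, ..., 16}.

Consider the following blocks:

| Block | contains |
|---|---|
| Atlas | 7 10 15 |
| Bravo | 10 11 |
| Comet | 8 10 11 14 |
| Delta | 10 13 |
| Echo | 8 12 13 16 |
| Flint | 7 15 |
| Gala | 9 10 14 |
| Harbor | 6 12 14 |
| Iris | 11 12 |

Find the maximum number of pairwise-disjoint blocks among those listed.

Echo, Flint, Gala are pairwise disjoint (Echo={8,12,13,16}; Flint={7,15}; Gala={9,10,14}).
Every remaining block overlaps one of these, and no 4 of the listed blocks are pairwise disjoint, so 3 is the maximum.

3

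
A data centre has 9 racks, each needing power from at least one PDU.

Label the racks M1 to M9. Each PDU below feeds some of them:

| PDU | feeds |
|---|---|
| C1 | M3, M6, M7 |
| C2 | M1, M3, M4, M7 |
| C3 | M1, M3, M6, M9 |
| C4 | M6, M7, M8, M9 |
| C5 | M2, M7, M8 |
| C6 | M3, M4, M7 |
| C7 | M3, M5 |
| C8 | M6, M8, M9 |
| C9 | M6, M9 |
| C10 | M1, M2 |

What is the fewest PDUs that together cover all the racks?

Take {C3, C5, C6, C7}. Their union is {M1, M2, M3, M4, M5, M6, M7, M8, M9}, which is all 9 racks.
No 3 of the 10 PDUs cover everything (all 120 combinations miss at least one rack), so 4 is optimal.

4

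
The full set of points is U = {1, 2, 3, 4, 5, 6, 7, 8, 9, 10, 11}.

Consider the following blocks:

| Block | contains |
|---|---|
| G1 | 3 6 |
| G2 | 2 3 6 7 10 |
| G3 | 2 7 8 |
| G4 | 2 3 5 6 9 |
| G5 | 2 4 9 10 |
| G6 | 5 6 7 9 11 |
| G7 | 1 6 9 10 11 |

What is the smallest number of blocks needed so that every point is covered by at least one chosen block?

4

G3 and G4 and G5 and G7 together: G3 ∪ G4 ∪ G5 ∪ G7 = {1, 2, 3, 4, 5, 6, 7, 8, 9, 10, 11} — every point is covered.
No 3 of the 7 blocks cover everything (all 35 combinations miss at least one point), so 4 is optimal.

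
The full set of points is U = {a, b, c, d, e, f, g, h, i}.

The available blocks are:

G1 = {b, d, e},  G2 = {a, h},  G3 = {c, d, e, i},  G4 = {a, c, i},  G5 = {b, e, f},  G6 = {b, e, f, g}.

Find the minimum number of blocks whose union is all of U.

3

Take {G2, G3, G6}. Their union is {a, b, c, d, e, f, g, h, i}, which is all 9 points.
Each block has at most 4 points, and 2·4 = 8 < 9 — so at least 3 blocks are needed, and 3 is optimal.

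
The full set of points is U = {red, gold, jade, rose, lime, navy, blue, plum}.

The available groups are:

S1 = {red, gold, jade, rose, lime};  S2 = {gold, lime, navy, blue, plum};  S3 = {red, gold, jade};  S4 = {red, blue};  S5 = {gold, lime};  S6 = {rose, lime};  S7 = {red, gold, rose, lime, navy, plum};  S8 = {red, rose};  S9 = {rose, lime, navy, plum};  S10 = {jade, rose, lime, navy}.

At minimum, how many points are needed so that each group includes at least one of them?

Take H = {red, lime}. Each listed group contains at least one of these, so H is a hitting set of size 2.
The groups S3, S6 are pairwise disjoint, so any hitting set needs a separate point for each — at least 2. Hence 2 is optimal.

2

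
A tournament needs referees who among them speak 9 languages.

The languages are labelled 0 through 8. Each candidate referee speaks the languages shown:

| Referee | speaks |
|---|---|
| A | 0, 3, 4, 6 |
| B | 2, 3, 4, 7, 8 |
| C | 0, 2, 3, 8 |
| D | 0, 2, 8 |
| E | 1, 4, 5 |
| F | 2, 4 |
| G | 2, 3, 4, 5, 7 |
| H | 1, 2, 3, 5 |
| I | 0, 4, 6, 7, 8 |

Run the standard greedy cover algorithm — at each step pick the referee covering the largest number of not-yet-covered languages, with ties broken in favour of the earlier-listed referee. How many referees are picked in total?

3

Greedy: pick B (covers 5 new) → pick A (covers 2 new) → pick E (covers 2 new). Total picks: 3.
(The true minimum cover uses only 2 referees, so greedy is not optimal here.)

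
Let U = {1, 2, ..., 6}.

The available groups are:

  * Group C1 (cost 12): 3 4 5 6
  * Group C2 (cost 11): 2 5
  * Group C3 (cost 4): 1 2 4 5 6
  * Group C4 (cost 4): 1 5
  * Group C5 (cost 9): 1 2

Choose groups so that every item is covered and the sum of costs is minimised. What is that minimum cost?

C1, C3 together cover every item (C1 ∪ C3 = {1, 2, 3, 4, 5, 6}); total cost 12 + 4 = 16.
No covering selection has total cost below 16.

16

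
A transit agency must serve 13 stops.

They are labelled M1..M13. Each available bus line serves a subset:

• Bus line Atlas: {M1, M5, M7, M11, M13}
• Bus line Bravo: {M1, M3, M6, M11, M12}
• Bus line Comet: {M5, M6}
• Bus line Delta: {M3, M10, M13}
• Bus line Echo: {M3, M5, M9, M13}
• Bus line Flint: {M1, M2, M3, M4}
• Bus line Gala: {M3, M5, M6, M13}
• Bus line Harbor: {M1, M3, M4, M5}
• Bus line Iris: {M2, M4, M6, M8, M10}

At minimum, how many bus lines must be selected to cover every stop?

Take {Atlas, Bravo, Echo, Iris}. Their union is {M1, M2, M3, M4, M5, M6, M7, M8, M9, M10, M11, M12, M13}, which is all 13 stops.
No 3 of the 9 bus lines cover everything (all 84 combinations miss at least one stop), so 4 is optimal.

4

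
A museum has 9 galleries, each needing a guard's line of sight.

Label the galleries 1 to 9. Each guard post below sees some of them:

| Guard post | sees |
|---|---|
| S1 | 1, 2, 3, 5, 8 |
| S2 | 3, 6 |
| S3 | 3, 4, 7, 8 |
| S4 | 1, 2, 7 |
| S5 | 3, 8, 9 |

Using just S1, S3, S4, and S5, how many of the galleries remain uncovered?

1

Union of S1, S3, S4, S5 = {1, 2, 3, 4, 5, 7, 8, 9}.
Not covered: 6 — 1 gallery.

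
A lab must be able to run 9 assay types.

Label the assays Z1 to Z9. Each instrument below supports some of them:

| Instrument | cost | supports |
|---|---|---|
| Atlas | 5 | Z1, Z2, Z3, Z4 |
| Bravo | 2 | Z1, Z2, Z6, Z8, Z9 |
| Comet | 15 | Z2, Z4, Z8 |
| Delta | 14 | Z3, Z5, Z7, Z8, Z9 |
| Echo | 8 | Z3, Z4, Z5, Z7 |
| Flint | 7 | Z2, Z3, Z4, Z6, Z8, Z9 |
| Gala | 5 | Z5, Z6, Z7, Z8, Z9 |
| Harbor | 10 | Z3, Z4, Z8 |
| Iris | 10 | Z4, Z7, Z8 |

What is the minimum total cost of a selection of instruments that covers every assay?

Bravo, Echo together cover every assay (Bravo ∪ Echo = {Z1, Z2, Z3, Z4, Z5, Z6, Z7, Z8, Z9}); total cost 2 + 8 = 10.
No covering selection has total cost below 10.

10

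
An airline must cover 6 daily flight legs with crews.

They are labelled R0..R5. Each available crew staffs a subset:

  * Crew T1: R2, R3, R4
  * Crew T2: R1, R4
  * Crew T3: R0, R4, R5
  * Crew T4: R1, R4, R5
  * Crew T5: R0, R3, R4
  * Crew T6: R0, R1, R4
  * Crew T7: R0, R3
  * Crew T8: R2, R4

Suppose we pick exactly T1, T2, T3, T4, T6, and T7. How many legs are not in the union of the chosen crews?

0

Union of T1, T2, T3, T4, T6, T7 = {R0, R1, R2, R3, R4, R5} — that's every leg, so 0 are uncovered.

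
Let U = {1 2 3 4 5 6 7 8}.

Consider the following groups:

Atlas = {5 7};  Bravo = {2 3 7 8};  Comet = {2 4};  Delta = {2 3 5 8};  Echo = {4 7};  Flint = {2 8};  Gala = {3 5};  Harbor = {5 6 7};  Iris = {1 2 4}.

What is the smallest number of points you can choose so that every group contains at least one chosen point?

3

Take H = {2, 5, 7}. Each listed group contains at least one of these, so H is a hitting set of size 3.
The groups Echo, Flint, Gala are pairwise disjoint, so any hitting set needs a separate point for each — at least 3. Hence 3 is optimal.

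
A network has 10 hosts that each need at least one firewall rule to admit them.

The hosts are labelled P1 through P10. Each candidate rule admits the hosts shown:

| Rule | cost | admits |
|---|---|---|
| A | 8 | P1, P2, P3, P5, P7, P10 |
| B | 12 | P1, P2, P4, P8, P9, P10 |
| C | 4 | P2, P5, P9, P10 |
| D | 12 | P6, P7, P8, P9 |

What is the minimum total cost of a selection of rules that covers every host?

A, B, D together cover every host (A ∪ B ∪ D = {P1, P2, P3, P4, P5, P6, P7, P8, P9, P10}); total cost 8 + 12 + 12 = 32.
The greedy pick C, A, B, D costs 36; no covering selection beats 32.

32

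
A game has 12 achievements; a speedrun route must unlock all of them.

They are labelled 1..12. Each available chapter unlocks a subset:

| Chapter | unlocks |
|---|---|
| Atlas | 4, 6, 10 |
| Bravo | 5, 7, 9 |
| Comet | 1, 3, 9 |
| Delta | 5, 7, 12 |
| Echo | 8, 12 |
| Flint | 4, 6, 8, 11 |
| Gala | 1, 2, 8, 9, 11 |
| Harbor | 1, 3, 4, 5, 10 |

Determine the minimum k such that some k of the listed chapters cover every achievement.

Atlas and Delta and Gala and Harbor together: Atlas ∪ Delta ∪ Gala ∪ Harbor = {1, 2, 3, 4, 5, 6, 7, 8, 9, 10, 11, 12} — every achievement is covered.
No 3 of the 8 chapters cover everything (all 56 combinations miss at least one achievement), so 4 is optimal.

4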